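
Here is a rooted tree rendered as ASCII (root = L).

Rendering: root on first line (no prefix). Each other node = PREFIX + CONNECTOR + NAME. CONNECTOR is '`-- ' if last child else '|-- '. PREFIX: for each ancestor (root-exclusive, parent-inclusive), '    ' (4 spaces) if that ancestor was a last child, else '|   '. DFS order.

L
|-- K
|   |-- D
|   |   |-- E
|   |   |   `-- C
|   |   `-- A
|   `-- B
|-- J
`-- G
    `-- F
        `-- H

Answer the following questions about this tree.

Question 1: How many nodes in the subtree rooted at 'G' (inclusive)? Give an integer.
Subtree rooted at G contains: F, G, H
Count = 3

Answer: 3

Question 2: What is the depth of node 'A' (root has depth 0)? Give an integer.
Answer: 3

Derivation:
Path from root to A: L -> K -> D -> A
Depth = number of edges = 3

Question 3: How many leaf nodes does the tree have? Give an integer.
Answer: 5

Derivation:
Leaves (nodes with no children): A, B, C, H, J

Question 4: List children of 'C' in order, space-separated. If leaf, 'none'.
Answer: none

Derivation:
Node C's children (from adjacency): (leaf)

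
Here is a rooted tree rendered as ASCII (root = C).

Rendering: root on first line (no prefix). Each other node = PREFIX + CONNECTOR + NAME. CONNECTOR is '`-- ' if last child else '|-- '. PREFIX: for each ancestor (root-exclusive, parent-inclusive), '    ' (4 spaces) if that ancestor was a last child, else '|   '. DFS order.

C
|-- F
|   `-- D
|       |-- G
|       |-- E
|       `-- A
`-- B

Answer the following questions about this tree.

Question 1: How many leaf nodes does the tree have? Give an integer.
Answer: 4

Derivation:
Leaves (nodes with no children): A, B, E, G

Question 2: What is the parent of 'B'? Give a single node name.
Answer: C

Derivation:
Scan adjacency: B appears as child of C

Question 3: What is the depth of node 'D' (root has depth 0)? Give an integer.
Answer: 2

Derivation:
Path from root to D: C -> F -> D
Depth = number of edges = 2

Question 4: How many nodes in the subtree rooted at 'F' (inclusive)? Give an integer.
Answer: 5

Derivation:
Subtree rooted at F contains: A, D, E, F, G
Count = 5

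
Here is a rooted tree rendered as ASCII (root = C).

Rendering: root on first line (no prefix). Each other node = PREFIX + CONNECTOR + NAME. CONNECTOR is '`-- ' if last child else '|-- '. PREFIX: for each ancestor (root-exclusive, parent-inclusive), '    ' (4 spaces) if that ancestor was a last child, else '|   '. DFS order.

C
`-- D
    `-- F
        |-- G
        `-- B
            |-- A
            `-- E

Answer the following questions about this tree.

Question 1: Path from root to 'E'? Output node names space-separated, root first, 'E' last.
Walk down from root: C -> D -> F -> B -> E

Answer: C D F B E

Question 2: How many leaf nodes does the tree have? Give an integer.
Answer: 3

Derivation:
Leaves (nodes with no children): A, E, G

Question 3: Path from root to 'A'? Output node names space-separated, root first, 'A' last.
Answer: C D F B A

Derivation:
Walk down from root: C -> D -> F -> B -> A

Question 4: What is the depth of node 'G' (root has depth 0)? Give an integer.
Answer: 3

Derivation:
Path from root to G: C -> D -> F -> G
Depth = number of edges = 3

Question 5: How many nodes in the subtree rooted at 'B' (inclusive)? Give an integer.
Subtree rooted at B contains: A, B, E
Count = 3

Answer: 3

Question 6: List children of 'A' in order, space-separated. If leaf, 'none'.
Answer: none

Derivation:
Node A's children (from adjacency): (leaf)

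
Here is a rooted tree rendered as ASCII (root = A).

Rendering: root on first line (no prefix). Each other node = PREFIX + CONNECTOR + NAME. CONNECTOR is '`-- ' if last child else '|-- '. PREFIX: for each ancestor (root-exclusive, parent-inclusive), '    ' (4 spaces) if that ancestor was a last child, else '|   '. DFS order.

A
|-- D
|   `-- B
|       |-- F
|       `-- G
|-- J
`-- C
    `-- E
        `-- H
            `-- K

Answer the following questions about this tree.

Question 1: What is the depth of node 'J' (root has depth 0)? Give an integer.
Answer: 1

Derivation:
Path from root to J: A -> J
Depth = number of edges = 1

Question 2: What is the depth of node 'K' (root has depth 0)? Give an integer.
Path from root to K: A -> C -> E -> H -> K
Depth = number of edges = 4

Answer: 4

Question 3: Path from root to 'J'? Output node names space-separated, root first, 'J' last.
Walk down from root: A -> J

Answer: A J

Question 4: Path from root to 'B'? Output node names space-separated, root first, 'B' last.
Walk down from root: A -> D -> B

Answer: A D B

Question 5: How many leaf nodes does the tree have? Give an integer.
Answer: 4

Derivation:
Leaves (nodes with no children): F, G, J, K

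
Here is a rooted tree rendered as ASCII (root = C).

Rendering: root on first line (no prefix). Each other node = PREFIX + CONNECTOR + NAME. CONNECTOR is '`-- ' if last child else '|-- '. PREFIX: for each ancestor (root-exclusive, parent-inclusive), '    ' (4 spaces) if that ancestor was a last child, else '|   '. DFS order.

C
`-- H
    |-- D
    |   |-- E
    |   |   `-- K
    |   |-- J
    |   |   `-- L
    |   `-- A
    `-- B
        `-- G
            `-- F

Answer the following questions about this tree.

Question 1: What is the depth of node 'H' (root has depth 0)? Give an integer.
Path from root to H: C -> H
Depth = number of edges = 1

Answer: 1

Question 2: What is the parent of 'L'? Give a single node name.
Scan adjacency: L appears as child of J

Answer: J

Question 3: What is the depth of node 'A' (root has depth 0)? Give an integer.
Path from root to A: C -> H -> D -> A
Depth = number of edges = 3

Answer: 3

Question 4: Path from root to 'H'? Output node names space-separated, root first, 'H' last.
Walk down from root: C -> H

Answer: C H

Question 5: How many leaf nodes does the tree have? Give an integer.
Leaves (nodes with no children): A, F, K, L

Answer: 4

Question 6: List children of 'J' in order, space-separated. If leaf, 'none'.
Answer: L

Derivation:
Node J's children (from adjacency): L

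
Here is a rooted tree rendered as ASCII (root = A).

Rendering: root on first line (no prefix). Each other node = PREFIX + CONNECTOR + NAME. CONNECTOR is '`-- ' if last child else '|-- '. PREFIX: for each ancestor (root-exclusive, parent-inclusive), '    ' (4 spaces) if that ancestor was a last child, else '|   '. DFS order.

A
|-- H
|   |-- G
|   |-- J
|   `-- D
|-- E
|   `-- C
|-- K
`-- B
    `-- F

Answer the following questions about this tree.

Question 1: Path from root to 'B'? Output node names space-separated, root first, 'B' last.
Answer: A B

Derivation:
Walk down from root: A -> B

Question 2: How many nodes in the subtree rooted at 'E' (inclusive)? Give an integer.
Subtree rooted at E contains: C, E
Count = 2

Answer: 2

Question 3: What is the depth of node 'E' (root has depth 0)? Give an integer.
Path from root to E: A -> E
Depth = number of edges = 1

Answer: 1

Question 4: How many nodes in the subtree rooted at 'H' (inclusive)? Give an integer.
Answer: 4

Derivation:
Subtree rooted at H contains: D, G, H, J
Count = 4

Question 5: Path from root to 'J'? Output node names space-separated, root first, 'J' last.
Walk down from root: A -> H -> J

Answer: A H J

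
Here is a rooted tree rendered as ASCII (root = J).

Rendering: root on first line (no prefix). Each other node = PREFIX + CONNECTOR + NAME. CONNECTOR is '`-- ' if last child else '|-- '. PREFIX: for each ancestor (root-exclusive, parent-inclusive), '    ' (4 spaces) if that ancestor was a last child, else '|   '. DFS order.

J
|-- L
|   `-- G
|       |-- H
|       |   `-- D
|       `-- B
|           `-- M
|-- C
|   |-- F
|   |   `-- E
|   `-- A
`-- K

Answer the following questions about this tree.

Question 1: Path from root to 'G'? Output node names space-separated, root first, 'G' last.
Answer: J L G

Derivation:
Walk down from root: J -> L -> G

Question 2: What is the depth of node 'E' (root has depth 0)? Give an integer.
Path from root to E: J -> C -> F -> E
Depth = number of edges = 3

Answer: 3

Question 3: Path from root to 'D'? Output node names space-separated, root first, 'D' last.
Answer: J L G H D

Derivation:
Walk down from root: J -> L -> G -> H -> D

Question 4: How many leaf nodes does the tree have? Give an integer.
Leaves (nodes with no children): A, D, E, K, M

Answer: 5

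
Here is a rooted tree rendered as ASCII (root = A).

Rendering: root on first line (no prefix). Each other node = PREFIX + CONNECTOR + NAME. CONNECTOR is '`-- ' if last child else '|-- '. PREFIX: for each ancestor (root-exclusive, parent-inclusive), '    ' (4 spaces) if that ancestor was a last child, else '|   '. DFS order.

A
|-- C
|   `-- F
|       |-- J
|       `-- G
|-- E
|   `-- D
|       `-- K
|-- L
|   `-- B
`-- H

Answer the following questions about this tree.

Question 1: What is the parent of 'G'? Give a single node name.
Scan adjacency: G appears as child of F

Answer: F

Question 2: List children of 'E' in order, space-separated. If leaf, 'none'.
Answer: D

Derivation:
Node E's children (from adjacency): D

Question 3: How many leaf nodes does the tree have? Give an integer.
Answer: 5

Derivation:
Leaves (nodes with no children): B, G, H, J, K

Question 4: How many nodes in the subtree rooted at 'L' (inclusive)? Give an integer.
Subtree rooted at L contains: B, L
Count = 2

Answer: 2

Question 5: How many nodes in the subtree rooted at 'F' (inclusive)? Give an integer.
Subtree rooted at F contains: F, G, J
Count = 3

Answer: 3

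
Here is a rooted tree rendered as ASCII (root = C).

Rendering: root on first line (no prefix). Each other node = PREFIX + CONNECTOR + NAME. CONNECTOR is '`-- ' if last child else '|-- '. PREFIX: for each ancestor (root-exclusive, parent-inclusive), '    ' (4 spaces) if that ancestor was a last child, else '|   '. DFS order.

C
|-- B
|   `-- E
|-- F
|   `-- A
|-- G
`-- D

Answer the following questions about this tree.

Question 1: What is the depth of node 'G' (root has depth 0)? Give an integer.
Answer: 1

Derivation:
Path from root to G: C -> G
Depth = number of edges = 1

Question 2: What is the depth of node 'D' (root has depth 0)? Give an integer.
Answer: 1

Derivation:
Path from root to D: C -> D
Depth = number of edges = 1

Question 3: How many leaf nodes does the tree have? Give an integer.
Leaves (nodes with no children): A, D, E, G

Answer: 4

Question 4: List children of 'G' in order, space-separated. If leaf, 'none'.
Answer: none

Derivation:
Node G's children (from adjacency): (leaf)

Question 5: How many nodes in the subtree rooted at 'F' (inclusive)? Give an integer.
Subtree rooted at F contains: A, F
Count = 2

Answer: 2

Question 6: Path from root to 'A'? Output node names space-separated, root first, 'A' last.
Walk down from root: C -> F -> A

Answer: C F A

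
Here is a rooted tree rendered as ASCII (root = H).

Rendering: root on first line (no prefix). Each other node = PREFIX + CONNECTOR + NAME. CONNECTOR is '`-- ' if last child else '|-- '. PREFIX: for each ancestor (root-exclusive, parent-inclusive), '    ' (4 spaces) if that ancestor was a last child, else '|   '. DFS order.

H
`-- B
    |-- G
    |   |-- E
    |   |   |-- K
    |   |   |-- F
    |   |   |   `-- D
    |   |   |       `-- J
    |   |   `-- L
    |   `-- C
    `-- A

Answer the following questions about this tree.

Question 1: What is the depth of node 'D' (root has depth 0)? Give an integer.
Answer: 5

Derivation:
Path from root to D: H -> B -> G -> E -> F -> D
Depth = number of edges = 5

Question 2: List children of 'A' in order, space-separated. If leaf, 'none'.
Node A's children (from adjacency): (leaf)

Answer: none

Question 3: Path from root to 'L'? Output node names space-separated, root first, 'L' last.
Answer: H B G E L

Derivation:
Walk down from root: H -> B -> G -> E -> L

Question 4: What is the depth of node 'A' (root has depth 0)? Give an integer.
Path from root to A: H -> B -> A
Depth = number of edges = 2

Answer: 2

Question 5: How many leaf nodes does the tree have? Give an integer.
Leaves (nodes with no children): A, C, J, K, L

Answer: 5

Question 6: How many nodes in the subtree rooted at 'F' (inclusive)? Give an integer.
Subtree rooted at F contains: D, F, J
Count = 3

Answer: 3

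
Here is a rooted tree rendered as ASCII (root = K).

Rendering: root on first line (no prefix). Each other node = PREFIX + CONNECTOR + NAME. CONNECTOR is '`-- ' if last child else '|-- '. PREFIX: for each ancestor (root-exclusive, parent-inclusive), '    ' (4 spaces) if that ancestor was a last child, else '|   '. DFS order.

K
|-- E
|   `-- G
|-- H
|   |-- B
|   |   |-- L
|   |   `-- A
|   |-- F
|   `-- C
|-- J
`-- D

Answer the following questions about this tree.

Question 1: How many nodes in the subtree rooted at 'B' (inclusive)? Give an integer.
Answer: 3

Derivation:
Subtree rooted at B contains: A, B, L
Count = 3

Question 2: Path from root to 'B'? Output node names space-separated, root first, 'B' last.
Walk down from root: K -> H -> B

Answer: K H B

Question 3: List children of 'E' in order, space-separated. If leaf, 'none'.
Node E's children (from adjacency): G

Answer: G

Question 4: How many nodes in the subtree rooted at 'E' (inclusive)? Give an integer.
Subtree rooted at E contains: E, G
Count = 2

Answer: 2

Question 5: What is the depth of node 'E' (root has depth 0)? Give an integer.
Answer: 1

Derivation:
Path from root to E: K -> E
Depth = number of edges = 1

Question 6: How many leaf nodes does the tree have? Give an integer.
Leaves (nodes with no children): A, C, D, F, G, J, L

Answer: 7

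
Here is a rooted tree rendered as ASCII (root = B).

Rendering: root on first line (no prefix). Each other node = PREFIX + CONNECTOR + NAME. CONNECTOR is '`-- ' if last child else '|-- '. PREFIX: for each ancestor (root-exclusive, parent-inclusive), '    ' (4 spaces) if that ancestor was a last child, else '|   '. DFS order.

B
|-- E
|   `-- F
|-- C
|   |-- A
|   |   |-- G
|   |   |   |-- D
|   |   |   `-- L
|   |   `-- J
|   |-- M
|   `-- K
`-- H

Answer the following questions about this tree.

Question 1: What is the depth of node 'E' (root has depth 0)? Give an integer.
Path from root to E: B -> E
Depth = number of edges = 1

Answer: 1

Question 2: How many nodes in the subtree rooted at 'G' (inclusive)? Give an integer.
Subtree rooted at G contains: D, G, L
Count = 3

Answer: 3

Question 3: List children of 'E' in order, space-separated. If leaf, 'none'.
Answer: F

Derivation:
Node E's children (from adjacency): F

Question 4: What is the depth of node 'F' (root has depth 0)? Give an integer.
Path from root to F: B -> E -> F
Depth = number of edges = 2

Answer: 2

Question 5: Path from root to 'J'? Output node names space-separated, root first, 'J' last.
Answer: B C A J

Derivation:
Walk down from root: B -> C -> A -> J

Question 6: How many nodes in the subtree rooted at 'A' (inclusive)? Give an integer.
Answer: 5

Derivation:
Subtree rooted at A contains: A, D, G, J, L
Count = 5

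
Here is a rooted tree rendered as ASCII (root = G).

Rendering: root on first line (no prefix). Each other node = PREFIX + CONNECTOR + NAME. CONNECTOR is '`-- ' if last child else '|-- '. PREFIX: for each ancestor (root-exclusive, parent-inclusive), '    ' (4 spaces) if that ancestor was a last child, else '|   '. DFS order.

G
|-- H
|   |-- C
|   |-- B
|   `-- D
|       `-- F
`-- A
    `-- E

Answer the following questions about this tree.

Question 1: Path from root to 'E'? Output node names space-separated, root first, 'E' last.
Walk down from root: G -> A -> E

Answer: G A E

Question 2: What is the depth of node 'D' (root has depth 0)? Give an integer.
Path from root to D: G -> H -> D
Depth = number of edges = 2

Answer: 2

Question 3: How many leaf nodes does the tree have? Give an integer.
Leaves (nodes with no children): B, C, E, F

Answer: 4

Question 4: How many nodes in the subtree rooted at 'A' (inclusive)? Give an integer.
Answer: 2

Derivation:
Subtree rooted at A contains: A, E
Count = 2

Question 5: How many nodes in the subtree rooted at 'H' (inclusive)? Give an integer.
Answer: 5

Derivation:
Subtree rooted at H contains: B, C, D, F, H
Count = 5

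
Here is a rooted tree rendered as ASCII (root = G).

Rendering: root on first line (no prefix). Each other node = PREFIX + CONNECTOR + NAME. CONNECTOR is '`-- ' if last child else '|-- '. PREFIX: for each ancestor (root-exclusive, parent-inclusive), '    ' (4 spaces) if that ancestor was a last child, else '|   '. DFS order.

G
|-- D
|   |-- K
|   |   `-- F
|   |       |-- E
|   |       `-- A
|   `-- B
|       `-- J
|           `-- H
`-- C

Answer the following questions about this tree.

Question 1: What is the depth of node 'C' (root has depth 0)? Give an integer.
Answer: 1

Derivation:
Path from root to C: G -> C
Depth = number of edges = 1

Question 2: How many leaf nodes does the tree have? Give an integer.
Leaves (nodes with no children): A, C, E, H

Answer: 4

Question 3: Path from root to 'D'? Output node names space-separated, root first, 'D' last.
Walk down from root: G -> D

Answer: G D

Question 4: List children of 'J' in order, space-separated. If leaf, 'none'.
Node J's children (from adjacency): H

Answer: H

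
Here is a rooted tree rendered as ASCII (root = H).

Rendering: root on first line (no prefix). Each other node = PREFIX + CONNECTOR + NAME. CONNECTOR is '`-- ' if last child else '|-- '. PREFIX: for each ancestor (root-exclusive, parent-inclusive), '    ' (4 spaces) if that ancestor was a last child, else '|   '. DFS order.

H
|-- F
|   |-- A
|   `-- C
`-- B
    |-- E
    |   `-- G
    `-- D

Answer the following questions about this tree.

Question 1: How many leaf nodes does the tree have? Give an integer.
Answer: 4

Derivation:
Leaves (nodes with no children): A, C, D, G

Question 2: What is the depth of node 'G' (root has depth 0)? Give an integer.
Path from root to G: H -> B -> E -> G
Depth = number of edges = 3

Answer: 3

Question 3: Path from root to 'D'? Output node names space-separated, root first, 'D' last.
Answer: H B D

Derivation:
Walk down from root: H -> B -> D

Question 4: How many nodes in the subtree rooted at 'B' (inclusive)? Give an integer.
Subtree rooted at B contains: B, D, E, G
Count = 4

Answer: 4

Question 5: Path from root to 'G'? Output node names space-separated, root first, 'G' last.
Answer: H B E G

Derivation:
Walk down from root: H -> B -> E -> G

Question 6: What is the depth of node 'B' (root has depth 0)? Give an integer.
Path from root to B: H -> B
Depth = number of edges = 1

Answer: 1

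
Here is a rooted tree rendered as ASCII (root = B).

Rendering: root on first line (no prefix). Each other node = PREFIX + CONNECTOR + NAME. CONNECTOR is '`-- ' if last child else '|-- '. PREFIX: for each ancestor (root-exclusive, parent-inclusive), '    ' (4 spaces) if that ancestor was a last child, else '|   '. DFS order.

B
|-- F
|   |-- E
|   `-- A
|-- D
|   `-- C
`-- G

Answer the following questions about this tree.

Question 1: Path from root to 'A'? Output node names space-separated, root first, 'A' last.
Walk down from root: B -> F -> A

Answer: B F A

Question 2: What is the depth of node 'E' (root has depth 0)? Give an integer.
Answer: 2

Derivation:
Path from root to E: B -> F -> E
Depth = number of edges = 2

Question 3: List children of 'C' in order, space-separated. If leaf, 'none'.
Answer: none

Derivation:
Node C's children (from adjacency): (leaf)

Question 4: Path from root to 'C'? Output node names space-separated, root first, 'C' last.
Answer: B D C

Derivation:
Walk down from root: B -> D -> C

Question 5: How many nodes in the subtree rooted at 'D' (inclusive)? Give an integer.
Answer: 2

Derivation:
Subtree rooted at D contains: C, D
Count = 2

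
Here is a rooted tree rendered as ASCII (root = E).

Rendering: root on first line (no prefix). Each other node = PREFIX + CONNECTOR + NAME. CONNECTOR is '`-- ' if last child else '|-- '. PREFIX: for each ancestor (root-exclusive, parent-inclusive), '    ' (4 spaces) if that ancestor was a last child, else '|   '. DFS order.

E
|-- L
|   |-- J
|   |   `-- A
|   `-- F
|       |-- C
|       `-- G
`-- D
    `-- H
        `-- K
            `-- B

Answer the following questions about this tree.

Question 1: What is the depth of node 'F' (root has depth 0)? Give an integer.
Path from root to F: E -> L -> F
Depth = number of edges = 2

Answer: 2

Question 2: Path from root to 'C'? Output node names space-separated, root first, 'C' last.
Walk down from root: E -> L -> F -> C

Answer: E L F C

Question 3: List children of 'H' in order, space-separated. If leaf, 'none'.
Answer: K

Derivation:
Node H's children (from adjacency): K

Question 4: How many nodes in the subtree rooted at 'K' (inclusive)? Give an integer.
Subtree rooted at K contains: B, K
Count = 2

Answer: 2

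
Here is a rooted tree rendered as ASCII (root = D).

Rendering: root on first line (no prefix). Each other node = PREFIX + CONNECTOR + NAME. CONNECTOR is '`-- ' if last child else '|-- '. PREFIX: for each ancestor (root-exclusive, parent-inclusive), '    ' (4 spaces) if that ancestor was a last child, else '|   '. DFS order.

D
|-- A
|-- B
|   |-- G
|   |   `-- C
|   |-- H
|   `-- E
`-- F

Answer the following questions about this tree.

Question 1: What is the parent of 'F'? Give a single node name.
Scan adjacency: F appears as child of D

Answer: D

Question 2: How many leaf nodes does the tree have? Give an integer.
Answer: 5

Derivation:
Leaves (nodes with no children): A, C, E, F, H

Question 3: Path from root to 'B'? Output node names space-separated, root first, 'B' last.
Answer: D B

Derivation:
Walk down from root: D -> B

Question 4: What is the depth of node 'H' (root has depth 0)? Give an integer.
Path from root to H: D -> B -> H
Depth = number of edges = 2

Answer: 2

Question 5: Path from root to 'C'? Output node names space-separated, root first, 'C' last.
Walk down from root: D -> B -> G -> C

Answer: D B G C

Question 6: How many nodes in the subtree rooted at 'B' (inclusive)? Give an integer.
Subtree rooted at B contains: B, C, E, G, H
Count = 5

Answer: 5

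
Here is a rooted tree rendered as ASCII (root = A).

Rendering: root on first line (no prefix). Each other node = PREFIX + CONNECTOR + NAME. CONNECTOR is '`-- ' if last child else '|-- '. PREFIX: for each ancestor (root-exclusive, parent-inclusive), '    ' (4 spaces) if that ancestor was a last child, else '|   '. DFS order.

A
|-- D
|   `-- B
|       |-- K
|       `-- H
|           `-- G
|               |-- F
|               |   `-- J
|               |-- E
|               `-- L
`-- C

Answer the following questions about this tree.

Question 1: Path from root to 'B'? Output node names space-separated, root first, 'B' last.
Answer: A D B

Derivation:
Walk down from root: A -> D -> B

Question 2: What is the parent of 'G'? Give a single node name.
Answer: H

Derivation:
Scan adjacency: G appears as child of H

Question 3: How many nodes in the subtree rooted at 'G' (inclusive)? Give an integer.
Answer: 5

Derivation:
Subtree rooted at G contains: E, F, G, J, L
Count = 5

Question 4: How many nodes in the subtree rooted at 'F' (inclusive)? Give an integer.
Subtree rooted at F contains: F, J
Count = 2

Answer: 2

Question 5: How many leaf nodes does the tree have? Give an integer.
Leaves (nodes with no children): C, E, J, K, L

Answer: 5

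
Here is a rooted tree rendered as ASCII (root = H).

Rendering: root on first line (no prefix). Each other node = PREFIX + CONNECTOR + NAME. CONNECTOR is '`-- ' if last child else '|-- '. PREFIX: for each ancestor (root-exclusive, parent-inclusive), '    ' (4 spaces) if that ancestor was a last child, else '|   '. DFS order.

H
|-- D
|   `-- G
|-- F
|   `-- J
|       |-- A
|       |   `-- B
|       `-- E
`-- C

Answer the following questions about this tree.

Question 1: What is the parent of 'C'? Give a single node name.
Answer: H

Derivation:
Scan adjacency: C appears as child of H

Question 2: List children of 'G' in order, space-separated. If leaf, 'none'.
Node G's children (from adjacency): (leaf)

Answer: none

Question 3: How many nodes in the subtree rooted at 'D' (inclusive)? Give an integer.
Answer: 2

Derivation:
Subtree rooted at D contains: D, G
Count = 2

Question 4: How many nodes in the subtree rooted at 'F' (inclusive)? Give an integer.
Subtree rooted at F contains: A, B, E, F, J
Count = 5

Answer: 5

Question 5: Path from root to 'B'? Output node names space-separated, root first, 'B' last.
Walk down from root: H -> F -> J -> A -> B

Answer: H F J A B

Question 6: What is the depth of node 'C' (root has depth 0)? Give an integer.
Answer: 1

Derivation:
Path from root to C: H -> C
Depth = number of edges = 1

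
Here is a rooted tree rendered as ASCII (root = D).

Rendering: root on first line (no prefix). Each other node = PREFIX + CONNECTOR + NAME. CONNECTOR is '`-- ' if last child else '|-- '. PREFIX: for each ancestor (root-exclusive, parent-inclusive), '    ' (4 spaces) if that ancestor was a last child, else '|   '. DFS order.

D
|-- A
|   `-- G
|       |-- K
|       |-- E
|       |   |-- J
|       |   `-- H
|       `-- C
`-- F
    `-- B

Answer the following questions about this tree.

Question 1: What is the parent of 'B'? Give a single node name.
Scan adjacency: B appears as child of F

Answer: F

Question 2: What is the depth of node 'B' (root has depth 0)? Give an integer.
Path from root to B: D -> F -> B
Depth = number of edges = 2

Answer: 2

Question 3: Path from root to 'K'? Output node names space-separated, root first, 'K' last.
Walk down from root: D -> A -> G -> K

Answer: D A G K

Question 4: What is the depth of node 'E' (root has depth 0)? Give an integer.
Path from root to E: D -> A -> G -> E
Depth = number of edges = 3

Answer: 3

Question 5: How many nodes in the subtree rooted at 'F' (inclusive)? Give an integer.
Subtree rooted at F contains: B, F
Count = 2

Answer: 2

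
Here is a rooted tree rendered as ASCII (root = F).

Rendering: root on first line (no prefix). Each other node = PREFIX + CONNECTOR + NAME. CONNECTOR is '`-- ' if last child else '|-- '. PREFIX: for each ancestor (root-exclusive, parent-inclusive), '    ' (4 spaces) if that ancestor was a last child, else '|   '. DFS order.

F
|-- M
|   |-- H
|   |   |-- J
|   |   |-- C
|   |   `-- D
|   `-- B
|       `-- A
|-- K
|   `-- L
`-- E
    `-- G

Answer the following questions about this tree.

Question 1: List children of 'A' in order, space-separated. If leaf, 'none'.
Answer: none

Derivation:
Node A's children (from adjacency): (leaf)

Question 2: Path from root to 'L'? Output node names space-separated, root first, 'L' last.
Answer: F K L

Derivation:
Walk down from root: F -> K -> L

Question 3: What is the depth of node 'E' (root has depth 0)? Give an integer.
Path from root to E: F -> E
Depth = number of edges = 1

Answer: 1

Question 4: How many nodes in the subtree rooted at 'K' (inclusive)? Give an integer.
Subtree rooted at K contains: K, L
Count = 2

Answer: 2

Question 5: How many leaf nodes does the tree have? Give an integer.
Answer: 6

Derivation:
Leaves (nodes with no children): A, C, D, G, J, L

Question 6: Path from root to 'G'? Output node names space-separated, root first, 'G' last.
Walk down from root: F -> E -> G

Answer: F E G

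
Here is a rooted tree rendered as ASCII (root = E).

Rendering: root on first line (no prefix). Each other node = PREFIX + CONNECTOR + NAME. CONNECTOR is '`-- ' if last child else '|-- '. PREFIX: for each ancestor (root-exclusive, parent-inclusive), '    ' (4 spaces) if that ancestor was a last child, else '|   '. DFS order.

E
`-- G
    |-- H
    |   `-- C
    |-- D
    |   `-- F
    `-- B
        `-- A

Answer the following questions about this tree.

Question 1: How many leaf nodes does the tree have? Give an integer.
Answer: 3

Derivation:
Leaves (nodes with no children): A, C, F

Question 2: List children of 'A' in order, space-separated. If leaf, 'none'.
Node A's children (from adjacency): (leaf)

Answer: none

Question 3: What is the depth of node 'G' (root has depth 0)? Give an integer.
Path from root to G: E -> G
Depth = number of edges = 1

Answer: 1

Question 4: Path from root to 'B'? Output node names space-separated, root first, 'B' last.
Walk down from root: E -> G -> B

Answer: E G B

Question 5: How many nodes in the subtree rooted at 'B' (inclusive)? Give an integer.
Answer: 2

Derivation:
Subtree rooted at B contains: A, B
Count = 2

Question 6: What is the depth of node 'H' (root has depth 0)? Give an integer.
Path from root to H: E -> G -> H
Depth = number of edges = 2

Answer: 2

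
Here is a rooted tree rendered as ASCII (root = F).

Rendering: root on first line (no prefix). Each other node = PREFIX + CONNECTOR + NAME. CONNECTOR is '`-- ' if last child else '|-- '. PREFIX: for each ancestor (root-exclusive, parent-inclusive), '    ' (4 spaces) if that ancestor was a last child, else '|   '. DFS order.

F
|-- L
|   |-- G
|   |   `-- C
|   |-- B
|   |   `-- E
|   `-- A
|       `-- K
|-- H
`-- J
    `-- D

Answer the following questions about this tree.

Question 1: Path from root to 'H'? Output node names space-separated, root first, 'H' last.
Walk down from root: F -> H

Answer: F H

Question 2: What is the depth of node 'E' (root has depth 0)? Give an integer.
Answer: 3

Derivation:
Path from root to E: F -> L -> B -> E
Depth = number of edges = 3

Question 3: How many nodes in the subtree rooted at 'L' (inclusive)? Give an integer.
Answer: 7

Derivation:
Subtree rooted at L contains: A, B, C, E, G, K, L
Count = 7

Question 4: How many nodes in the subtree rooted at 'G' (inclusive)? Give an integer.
Subtree rooted at G contains: C, G
Count = 2

Answer: 2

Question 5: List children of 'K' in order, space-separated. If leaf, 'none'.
Node K's children (from adjacency): (leaf)

Answer: none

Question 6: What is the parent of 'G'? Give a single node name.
Answer: L

Derivation:
Scan adjacency: G appears as child of L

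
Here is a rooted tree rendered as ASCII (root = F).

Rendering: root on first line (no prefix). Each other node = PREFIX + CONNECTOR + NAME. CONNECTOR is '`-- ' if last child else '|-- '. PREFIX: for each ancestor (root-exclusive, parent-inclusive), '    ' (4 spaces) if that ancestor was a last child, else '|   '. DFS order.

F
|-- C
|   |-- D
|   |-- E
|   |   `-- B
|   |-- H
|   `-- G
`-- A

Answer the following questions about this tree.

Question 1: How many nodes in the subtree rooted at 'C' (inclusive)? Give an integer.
Subtree rooted at C contains: B, C, D, E, G, H
Count = 6

Answer: 6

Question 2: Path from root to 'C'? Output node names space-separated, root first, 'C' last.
Answer: F C

Derivation:
Walk down from root: F -> C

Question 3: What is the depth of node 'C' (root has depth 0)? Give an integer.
Path from root to C: F -> C
Depth = number of edges = 1

Answer: 1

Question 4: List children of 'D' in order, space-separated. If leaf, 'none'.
Node D's children (from adjacency): (leaf)

Answer: none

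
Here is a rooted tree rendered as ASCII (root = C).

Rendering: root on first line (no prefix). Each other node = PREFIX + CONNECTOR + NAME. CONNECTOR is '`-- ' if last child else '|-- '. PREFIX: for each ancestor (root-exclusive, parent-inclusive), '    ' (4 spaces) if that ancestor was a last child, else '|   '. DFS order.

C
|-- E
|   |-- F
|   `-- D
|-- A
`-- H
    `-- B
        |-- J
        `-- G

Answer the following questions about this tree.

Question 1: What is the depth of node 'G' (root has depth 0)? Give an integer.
Path from root to G: C -> H -> B -> G
Depth = number of edges = 3

Answer: 3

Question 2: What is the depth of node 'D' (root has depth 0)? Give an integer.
Answer: 2

Derivation:
Path from root to D: C -> E -> D
Depth = number of edges = 2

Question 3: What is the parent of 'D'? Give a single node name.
Scan adjacency: D appears as child of E

Answer: E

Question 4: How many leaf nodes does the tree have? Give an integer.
Leaves (nodes with no children): A, D, F, G, J

Answer: 5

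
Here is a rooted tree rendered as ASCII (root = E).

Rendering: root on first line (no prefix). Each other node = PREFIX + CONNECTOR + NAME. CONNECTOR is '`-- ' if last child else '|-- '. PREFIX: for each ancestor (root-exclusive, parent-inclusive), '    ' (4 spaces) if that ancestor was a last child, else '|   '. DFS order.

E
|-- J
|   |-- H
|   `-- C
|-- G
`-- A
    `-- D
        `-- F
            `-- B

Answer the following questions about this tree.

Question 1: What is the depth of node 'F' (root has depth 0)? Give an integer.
Path from root to F: E -> A -> D -> F
Depth = number of edges = 3

Answer: 3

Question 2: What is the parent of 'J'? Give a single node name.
Scan adjacency: J appears as child of E

Answer: E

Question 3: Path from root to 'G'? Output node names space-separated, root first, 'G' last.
Walk down from root: E -> G

Answer: E G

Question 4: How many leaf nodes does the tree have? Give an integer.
Leaves (nodes with no children): B, C, G, H

Answer: 4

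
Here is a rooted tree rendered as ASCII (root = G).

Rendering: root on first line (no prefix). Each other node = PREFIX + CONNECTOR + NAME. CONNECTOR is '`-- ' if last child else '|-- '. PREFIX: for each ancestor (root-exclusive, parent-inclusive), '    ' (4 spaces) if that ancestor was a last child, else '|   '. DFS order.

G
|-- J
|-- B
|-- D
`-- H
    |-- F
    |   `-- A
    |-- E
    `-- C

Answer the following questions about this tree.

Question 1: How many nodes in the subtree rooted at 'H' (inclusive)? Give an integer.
Answer: 5

Derivation:
Subtree rooted at H contains: A, C, E, F, H
Count = 5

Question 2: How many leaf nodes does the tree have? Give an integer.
Answer: 6

Derivation:
Leaves (nodes with no children): A, B, C, D, E, J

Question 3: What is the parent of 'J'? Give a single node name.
Scan adjacency: J appears as child of G

Answer: G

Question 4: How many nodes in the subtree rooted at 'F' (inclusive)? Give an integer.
Answer: 2

Derivation:
Subtree rooted at F contains: A, F
Count = 2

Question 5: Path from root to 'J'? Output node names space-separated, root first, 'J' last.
Answer: G J

Derivation:
Walk down from root: G -> J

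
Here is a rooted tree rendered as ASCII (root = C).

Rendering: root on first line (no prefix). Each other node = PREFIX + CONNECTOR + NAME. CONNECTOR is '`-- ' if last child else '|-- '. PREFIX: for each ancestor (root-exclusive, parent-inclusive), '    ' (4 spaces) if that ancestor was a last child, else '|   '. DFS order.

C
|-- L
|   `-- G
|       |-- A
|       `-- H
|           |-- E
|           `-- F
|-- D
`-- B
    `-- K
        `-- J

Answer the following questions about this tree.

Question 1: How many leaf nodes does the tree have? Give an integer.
Answer: 5

Derivation:
Leaves (nodes with no children): A, D, E, F, J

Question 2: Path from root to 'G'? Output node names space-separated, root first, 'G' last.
Walk down from root: C -> L -> G

Answer: C L G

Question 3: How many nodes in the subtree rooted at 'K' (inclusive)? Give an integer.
Subtree rooted at K contains: J, K
Count = 2

Answer: 2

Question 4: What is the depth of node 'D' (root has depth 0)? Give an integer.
Path from root to D: C -> D
Depth = number of edges = 1

Answer: 1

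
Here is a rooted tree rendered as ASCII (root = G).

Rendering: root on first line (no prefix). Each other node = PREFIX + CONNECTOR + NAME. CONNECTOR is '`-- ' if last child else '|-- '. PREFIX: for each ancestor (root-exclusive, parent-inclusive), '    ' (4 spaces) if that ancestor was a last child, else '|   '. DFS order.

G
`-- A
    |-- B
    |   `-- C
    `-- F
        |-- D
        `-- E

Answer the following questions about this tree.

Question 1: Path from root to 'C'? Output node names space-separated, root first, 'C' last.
Walk down from root: G -> A -> B -> C

Answer: G A B C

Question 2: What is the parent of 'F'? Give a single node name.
Scan adjacency: F appears as child of A

Answer: A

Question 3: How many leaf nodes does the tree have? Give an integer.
Answer: 3

Derivation:
Leaves (nodes with no children): C, D, E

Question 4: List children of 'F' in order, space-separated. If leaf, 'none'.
Answer: D E

Derivation:
Node F's children (from adjacency): D, E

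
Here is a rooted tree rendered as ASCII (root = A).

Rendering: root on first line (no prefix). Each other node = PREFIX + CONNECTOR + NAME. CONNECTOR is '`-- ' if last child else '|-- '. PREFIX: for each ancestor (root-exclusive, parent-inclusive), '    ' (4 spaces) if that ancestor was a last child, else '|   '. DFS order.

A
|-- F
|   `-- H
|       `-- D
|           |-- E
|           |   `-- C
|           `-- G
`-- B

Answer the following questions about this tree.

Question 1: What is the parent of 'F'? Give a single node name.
Answer: A

Derivation:
Scan adjacency: F appears as child of A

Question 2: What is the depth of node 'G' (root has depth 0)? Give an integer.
Answer: 4

Derivation:
Path from root to G: A -> F -> H -> D -> G
Depth = number of edges = 4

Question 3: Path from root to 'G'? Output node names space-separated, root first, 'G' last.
Walk down from root: A -> F -> H -> D -> G

Answer: A F H D G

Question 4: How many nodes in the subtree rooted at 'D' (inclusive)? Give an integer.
Answer: 4

Derivation:
Subtree rooted at D contains: C, D, E, G
Count = 4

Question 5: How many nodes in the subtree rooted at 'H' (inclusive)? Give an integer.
Answer: 5

Derivation:
Subtree rooted at H contains: C, D, E, G, H
Count = 5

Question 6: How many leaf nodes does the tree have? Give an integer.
Leaves (nodes with no children): B, C, G

Answer: 3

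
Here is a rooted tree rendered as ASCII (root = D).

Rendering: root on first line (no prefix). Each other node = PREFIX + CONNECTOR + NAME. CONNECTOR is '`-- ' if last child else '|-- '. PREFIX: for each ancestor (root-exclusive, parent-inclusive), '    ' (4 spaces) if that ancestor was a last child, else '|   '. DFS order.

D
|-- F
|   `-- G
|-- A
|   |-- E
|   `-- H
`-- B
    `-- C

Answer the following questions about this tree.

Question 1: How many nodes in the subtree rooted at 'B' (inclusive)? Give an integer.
Answer: 2

Derivation:
Subtree rooted at B contains: B, C
Count = 2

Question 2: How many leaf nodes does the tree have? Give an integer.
Answer: 4

Derivation:
Leaves (nodes with no children): C, E, G, H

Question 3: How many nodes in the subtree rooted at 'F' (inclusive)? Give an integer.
Answer: 2

Derivation:
Subtree rooted at F contains: F, G
Count = 2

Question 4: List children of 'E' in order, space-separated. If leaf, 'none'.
Node E's children (from adjacency): (leaf)

Answer: none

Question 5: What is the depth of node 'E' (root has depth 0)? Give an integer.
Path from root to E: D -> A -> E
Depth = number of edges = 2

Answer: 2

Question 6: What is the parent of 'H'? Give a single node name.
Scan adjacency: H appears as child of A

Answer: A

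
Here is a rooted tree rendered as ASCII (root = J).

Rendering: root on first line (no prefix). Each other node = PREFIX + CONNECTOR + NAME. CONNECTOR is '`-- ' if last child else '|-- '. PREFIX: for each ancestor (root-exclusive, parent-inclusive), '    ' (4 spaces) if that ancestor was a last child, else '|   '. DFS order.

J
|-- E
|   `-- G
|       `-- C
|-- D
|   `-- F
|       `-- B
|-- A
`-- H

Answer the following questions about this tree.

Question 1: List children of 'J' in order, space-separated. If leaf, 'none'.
Answer: E D A H

Derivation:
Node J's children (from adjacency): E, D, A, H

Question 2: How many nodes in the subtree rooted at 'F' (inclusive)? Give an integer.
Answer: 2

Derivation:
Subtree rooted at F contains: B, F
Count = 2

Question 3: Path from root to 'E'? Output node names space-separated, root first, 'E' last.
Answer: J E

Derivation:
Walk down from root: J -> E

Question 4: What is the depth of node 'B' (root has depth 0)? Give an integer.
Answer: 3

Derivation:
Path from root to B: J -> D -> F -> B
Depth = number of edges = 3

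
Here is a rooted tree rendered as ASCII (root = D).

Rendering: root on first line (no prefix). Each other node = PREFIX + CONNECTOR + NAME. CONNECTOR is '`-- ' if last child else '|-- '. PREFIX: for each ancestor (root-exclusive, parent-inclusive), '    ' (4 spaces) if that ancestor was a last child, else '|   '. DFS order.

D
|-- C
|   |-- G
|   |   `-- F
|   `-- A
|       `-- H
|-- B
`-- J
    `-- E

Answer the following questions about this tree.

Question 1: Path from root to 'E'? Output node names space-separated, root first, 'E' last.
Walk down from root: D -> J -> E

Answer: D J E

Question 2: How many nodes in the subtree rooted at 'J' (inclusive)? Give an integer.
Answer: 2

Derivation:
Subtree rooted at J contains: E, J
Count = 2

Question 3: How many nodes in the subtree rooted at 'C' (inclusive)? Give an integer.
Answer: 5

Derivation:
Subtree rooted at C contains: A, C, F, G, H
Count = 5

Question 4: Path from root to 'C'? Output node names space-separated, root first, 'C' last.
Walk down from root: D -> C

Answer: D C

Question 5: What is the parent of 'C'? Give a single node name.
Scan adjacency: C appears as child of D

Answer: D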